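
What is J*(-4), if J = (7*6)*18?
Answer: -3024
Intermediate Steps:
J = 756 (J = 42*18 = 756)
J*(-4) = 756*(-4) = -3024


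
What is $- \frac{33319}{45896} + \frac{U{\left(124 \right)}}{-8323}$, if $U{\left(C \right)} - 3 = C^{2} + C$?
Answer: $- \frac{988839725}{381992408} \approx -2.5886$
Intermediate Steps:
$U{\left(C \right)} = 3 + C + C^{2}$ ($U{\left(C \right)} = 3 + \left(C^{2} + C\right) = 3 + \left(C + C^{2}\right) = 3 + C + C^{2}$)
$- \frac{33319}{45896} + \frac{U{\left(124 \right)}}{-8323} = - \frac{33319}{45896} + \frac{3 + 124 + 124^{2}}{-8323} = \left(-33319\right) \frac{1}{45896} + \left(3 + 124 + 15376\right) \left(- \frac{1}{8323}\right) = - \frac{33319}{45896} + 15503 \left(- \frac{1}{8323}\right) = - \frac{33319}{45896} - \frac{15503}{8323} = - \frac{988839725}{381992408}$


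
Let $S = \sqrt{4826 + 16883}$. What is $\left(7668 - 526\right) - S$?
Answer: $7142 - \sqrt{21709} \approx 6994.7$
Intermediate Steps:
$S = \sqrt{21709} \approx 147.34$
$\left(7668 - 526\right) - S = \left(7668 - 526\right) - \sqrt{21709} = 7142 - \sqrt{21709}$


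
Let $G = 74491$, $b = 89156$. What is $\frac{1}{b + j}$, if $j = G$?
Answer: $\frac{1}{163647} \approx 6.1107 \cdot 10^{-6}$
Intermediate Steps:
$j = 74491$
$\frac{1}{b + j} = \frac{1}{89156 + 74491} = \frac{1}{163647}$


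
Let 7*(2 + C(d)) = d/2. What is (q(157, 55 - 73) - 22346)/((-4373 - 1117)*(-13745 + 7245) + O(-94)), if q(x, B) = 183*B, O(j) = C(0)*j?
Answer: -6410/8921297 ≈ -0.00071851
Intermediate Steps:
C(d) = -2 + d/14 (C(d) = -2 + (d/2)/7 = -2 + d/14)
O(j) = -2*j (O(j) = (-2 + (1/14)*0)*j = (-2 + 0)*j = -2*j)
(q(157, 55 - 73) - 22346)/((-4373 - 1117)*(-13745 + 7245) + O(-94)) = (183*(55 - 73) - 22346)/((-4373 - 1117)*(-13745 + 7245) - 2*(-94)) = (183*(-18) - 22346)/(-5490*(-6500) + 188) = (-3294 - 22346)/(35685000 + 188) = -25640/35685188 = -25640*1/35685188 = -6410/8921297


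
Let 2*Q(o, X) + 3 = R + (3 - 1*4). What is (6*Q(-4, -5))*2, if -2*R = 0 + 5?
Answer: -39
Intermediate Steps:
R = -5/2 (R = -(0 + 5)/2 = -1/2*5 = -5/2 ≈ -2.5000)
Q(o, X) = -13/4 (Q(o, X) = -3/2 + (-5/2 + (3 - 1*4))/2 = -3/2 + (-5/2 + (3 - 4))/2 = -3/2 + (-5/2 - 1)/2 = -3/2 + (1/2)*(-7/2) = -3/2 - 7/4 = -13/4)
(6*Q(-4, -5))*2 = (6*(-13/4))*2 = -39/2*2 = -39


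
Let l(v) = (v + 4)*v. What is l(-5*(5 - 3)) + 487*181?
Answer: 88207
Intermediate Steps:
l(v) = v*(4 + v) (l(v) = (4 + v)*v = v*(4 + v))
l(-5*(5 - 3)) + 487*181 = (-5*(5 - 3))*(4 - 5*(5 - 3)) + 487*181 = (-5*2)*(4 - 5*2) + 88147 = -10*(4 - 10) + 88147 = -10*(-6) + 88147 = 60 + 88147 = 88207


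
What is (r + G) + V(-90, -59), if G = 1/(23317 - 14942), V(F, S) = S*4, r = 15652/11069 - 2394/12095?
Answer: -52649851627639/224248254625 ≈ -234.78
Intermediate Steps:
r = 162811754/133879555 (r = 15652*(1/11069) - 2394*1/12095 = 15652/11069 - 2394/12095 = 162811754/133879555 ≈ 1.2161)
V(F, S) = 4*S
G = 1/8375 ≈ 0.00011940
(r + G) + V(-90, -59) = (162811754/133879555 + 1/8375) + 4*(-59) = 272736463861/224248254625 - 236 = -52649851627639/224248254625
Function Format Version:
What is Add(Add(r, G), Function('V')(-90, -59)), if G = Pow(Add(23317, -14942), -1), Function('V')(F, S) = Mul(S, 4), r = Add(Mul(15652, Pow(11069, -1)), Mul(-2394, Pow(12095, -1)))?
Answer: Rational(-52649851627639, 224248254625) ≈ -234.78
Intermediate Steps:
r = Rational(162811754, 133879555) (r = Add(Mul(15652, Rational(1, 11069)), Mul(-2394, Rational(1, 12095))) = Add(Rational(15652, 11069), Rational(-2394, 12095)) = Rational(162811754, 133879555) ≈ 1.2161)
Function('V')(F, S) = Mul(4, S)
G = Rational(1, 8375) (G = Pow(8375, -1) = Rational(1, 8375) ≈ 0.00011940)
Add(Add(r, G), Function('V')(-90, -59)) = Add(Add(Rational(162811754, 133879555), Rational(1, 8375)), Mul(4, -59)) = Add(Rational(272736463861, 224248254625), -236) = Rational(-52649851627639, 224248254625)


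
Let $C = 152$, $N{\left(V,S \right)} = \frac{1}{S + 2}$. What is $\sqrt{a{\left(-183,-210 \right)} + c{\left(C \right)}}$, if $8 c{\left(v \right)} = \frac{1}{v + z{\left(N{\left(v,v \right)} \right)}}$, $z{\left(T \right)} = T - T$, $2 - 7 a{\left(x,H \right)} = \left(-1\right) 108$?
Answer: $\frac{3 \sqrt{1976779}}{1064} \approx 3.9642$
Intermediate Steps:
$a{\left(x,H \right)} = \frac{110}{7}$ ($a{\left(x,H \right)} = \frac{2}{7} - \frac{\left(-1\right) 108}{7} = \frac{2}{7} - - \frac{108}{7} = \frac{2}{7} + \frac{108}{7} = \frac{110}{7}$)
$N{\left(V,S \right)} = \frac{1}{2 + S}$
$z{\left(T \right)} = 0$
$c{\left(v \right)} = \frac{1}{8 v}$ ($c{\left(v \right)} = \frac{1}{8 \left(v + 0\right)} = \frac{1}{8 v}$)
$\sqrt{a{\left(-183,-210 \right)} + c{\left(C \right)}} = \sqrt{\frac{110}{7} + \frac{1}{8 \cdot 152}} = \sqrt{\frac{110}{7} + \frac{1}{8} \cdot \frac{1}{152}} = \sqrt{\frac{110}{7} + \frac{1}{1216}} = \sqrt{\frac{133767}{8512}} = \frac{3 \sqrt{1976779}}{1064}$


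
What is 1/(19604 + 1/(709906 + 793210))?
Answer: 1503116/29467086065 ≈ 5.1010e-5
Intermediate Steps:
1/(19604 + 1/(709906 + 793210)) = 1/(19604 + 1/1503116) = 1/(29467086065/1503116) = 1503116/29467086065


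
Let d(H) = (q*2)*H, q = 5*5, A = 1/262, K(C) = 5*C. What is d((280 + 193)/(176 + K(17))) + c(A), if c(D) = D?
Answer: 6196561/68382 ≈ 90.617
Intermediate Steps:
A = 1/262 ≈ 0.0038168
q = 25
d(H) = 50*H (d(H) = (25*2)*H = 50*H)
d((280 + 193)/(176 + K(17))) + c(A) = 50*((280 + 193)/(176 + 5*17)) + 1/262 = 50*(473/(176 + 85)) + 1/262 = 50*(473/261) + 1/262 = 23650/261 + 1/262 = 6196561/68382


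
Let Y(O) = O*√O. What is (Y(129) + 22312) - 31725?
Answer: -9413 + 129*√129 ≈ -7947.8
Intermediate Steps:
Y(O) = O^(3/2)
(Y(129) + 22312) - 31725 = (129^(3/2) + 22312) - 31725 = (129*√129 + 22312) - 31725 = (22312 + 129*√129) - 31725 = -9413 + 129*√129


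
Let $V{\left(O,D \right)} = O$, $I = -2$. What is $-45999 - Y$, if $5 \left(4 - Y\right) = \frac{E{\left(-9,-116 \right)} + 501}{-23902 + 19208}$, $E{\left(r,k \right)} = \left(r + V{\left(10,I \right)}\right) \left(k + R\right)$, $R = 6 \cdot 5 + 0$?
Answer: $- \frac{215938165}{4694} \approx -46003.0$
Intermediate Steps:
$R = 30$ ($R = 30 + 0 = 30$)
$E{\left(r,k \right)} = \left(10 + r\right) \left(30 + k\right)$ ($E{\left(r,k \right)} = \left(r + 10\right) \left(k + 30\right) = \left(10 + r\right) \left(30 + k\right)$)
$Y = \frac{18859}{4694}$ ($Y = 4 - \frac{\left(\left(300 + 10 \left(-116\right) + 30 \left(-9\right) - -1044\right) + 501\right) \frac{1}{-23902 + 19208}}{5} = 4 - \frac{\left(\left(300 - 1160 - 270 + 1044\right) + 501\right) \frac{1}{-4694}}{5} = 4 - \frac{\left(-86 + 501\right) \left(- \frac{1}{4694}\right)}{5} = 4 - \frac{415 \left(- \frac{1}{4694}\right)}{5} = 4 - - \frac{83}{4694} = 4 + \frac{83}{4694} = \frac{18859}{4694} \approx 4.0177$)
$-45999 - Y = -45999 - \frac{18859}{4694} = - \frac{215938165}{4694}$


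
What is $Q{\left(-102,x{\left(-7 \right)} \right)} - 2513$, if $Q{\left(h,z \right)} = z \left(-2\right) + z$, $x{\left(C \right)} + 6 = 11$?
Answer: $-2518$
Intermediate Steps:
$x{\left(C \right)} = 5$ ($x{\left(C \right)} = -6 + 11 = 5$)
$Q{\left(h,z \right)} = - z$ ($Q{\left(h,z \right)} = - 2 z + z = - z$)
$Q{\left(-102,x{\left(-7 \right)} \right)} - 2513 = \left(-1\right) 5 - 2513 = -5 - 2513 = -2518$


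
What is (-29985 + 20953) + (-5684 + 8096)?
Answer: -6620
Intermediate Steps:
(-29985 + 20953) + (-5684 + 8096) = -9032 + 2412 = -6620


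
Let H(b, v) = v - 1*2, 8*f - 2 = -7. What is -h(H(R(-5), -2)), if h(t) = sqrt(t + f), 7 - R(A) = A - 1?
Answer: -I*sqrt(74)/4 ≈ -2.1506*I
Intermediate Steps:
f = -5/8 (f = 1/4 + (1/8)*(-7) = 1/4 - 7/8 = -5/8 ≈ -0.62500)
R(A) = 8 - A (R(A) = 7 - (A - 1) = 7 - (-1 + A) = 7 + (1 - A) = 8 - A)
H(b, v) = -2 + v (H(b, v) = v - 2 = -2 + v)
h(t) = sqrt(-5/8 + t) (h(t) = sqrt(t - 5/8) = sqrt(-5/8 + t))
-h(H(R(-5), -2)) = -sqrt(-10 + 16*(-2 - 2))/4 = -sqrt(-10 + 16*(-4))/4 = -sqrt(-10 - 64)/4 = -sqrt(-74)/4 = -I*sqrt(74)/4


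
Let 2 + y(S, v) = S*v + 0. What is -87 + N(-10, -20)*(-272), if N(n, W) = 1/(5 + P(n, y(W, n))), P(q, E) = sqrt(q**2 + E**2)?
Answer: -3415913/39279 - 9248*sqrt(34)/39279 ≈ -88.338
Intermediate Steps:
y(S, v) = -2 + S*v (y(S, v) = -2 + (S*v + 0) = -2 + S*v)
P(q, E) = sqrt(E**2 + q**2)
N(n, W) = 1/(5 + sqrt(n**2 + (-2 + W*n)**2)) (N(n, W) = 1/(5 + sqrt((-2 + W*n)**2 + n**2)) = 1/(5 + sqrt(n**2 + (-2 + W*n)**2)))
-87 + N(-10, -20)*(-272) = -87 - 272/(5 + sqrt((-10)**2 + (-2 - 20*(-10))**2)) = -87 - 272/(5 + sqrt(100 + (-2 + 200)**2)) = -87 - 272/(5 + sqrt(100 + 198**2)) = -87 - 272/(5 + sqrt(100 + 39204)) = -87 - 272/(5 + sqrt(39304)) = -87 - 272/(5 + 34*sqrt(34))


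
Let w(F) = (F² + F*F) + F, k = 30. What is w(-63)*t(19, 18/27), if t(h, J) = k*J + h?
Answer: 307125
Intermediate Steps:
t(h, J) = h + 30*J (t(h, J) = 30*J + h = h + 30*J)
w(F) = F + 2*F² (w(F) = (F² + F²) + F = 2*F² + F = F + 2*F²)
w(-63)*t(19, 18/27) = (-63*(1 + 2*(-63)))*(19 + 30*(18/27)) = (-63*(1 - 126))*(19 + 30*(18*(1/27))) = (-63*(-125))*(19 + 30*(⅔)) = 7875*(19 + 20) = 7875*39 = 307125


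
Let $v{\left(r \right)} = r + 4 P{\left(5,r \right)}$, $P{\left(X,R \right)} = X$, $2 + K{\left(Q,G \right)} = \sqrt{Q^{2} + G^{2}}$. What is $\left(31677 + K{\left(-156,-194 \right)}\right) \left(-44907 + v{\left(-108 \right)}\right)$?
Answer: $-1425216625 - 89990 \sqrt{15493} \approx -1.4364 \cdot 10^{9}$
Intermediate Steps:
$K{\left(Q,G \right)} = -2 + \sqrt{G^{2} + Q^{2}}$ ($K{\left(Q,G \right)} = -2 + \sqrt{Q^{2} + G^{2}} = -2 + \sqrt{G^{2} + Q^{2}}$)
$v{\left(r \right)} = 20 + r$ ($v{\left(r \right)} = r + 4 \cdot 5 = r + 20 = 20 + r$)
$\left(31677 + K{\left(-156,-194 \right)}\right) \left(-44907 + v{\left(-108 \right)}\right) = \left(31677 - \left(2 - \sqrt{\left(-194\right)^{2} + \left(-156\right)^{2}}\right)\right) \left(-44907 + \left(20 - 108\right)\right) = \left(31677 - \left(2 - \sqrt{37636 + 24336}\right)\right) \left(-44907 - 88\right) = \left(31677 - \left(2 - \sqrt{61972}\right)\right) \left(-44995\right) = \left(31677 - \left(2 - 2 \sqrt{15493}\right)\right) \left(-44995\right) = \left(31675 + 2 \sqrt{15493}\right) \left(-44995\right) = -1425216625 - 89990 \sqrt{15493}$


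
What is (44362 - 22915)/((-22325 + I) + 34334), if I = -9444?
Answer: 2383/285 ≈ 8.3614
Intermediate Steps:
(44362 - 22915)/((-22325 + I) + 34334) = (44362 - 22915)/((-22325 - 9444) + 34334) = 21447/(-31769 + 34334) = 21447/2565 = 21447*(1/2565) = 2383/285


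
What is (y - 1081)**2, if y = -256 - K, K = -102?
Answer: 1525225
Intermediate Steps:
y = -154 (y = -256 - 1*(-102) = -256 + 102 = -154)
(y - 1081)**2 = (-154 - 1081)**2 = (-1235)**2 = 1525225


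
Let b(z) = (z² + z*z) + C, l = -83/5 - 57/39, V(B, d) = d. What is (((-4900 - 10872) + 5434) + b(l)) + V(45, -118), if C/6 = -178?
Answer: -45932348/4225 ≈ -10872.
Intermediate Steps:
C = -1068 (C = 6*(-178) = -1068)
l = -1174/65 (l = -83*⅕ - 57*1/39 = -83/5 - 19/13 = -1174/65 ≈ -18.062)
b(z) = -1068 + 2*z² (b(z) = (z² + z*z) - 1068 = (z² + z²) - 1068 = 2*z² - 1068 = -1068 + 2*z²)
(((-4900 - 10872) + 5434) + b(l)) + V(45, -118) = (((-4900 - 10872) + 5434) + (-1068 + 2*(-1174/65)²)) - 118 = ((-15772 + 5434) + (-1068 + 2*(1378276/4225))) - 118 = (-10338 + (-1068 + 2756552/4225)) - 118 = (-10338 - 1755748/4225) - 118 = -45433798/4225 - 118 = -45932348/4225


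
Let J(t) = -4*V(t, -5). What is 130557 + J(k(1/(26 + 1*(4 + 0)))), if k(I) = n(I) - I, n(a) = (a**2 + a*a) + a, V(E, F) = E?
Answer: 29375323/225 ≈ 1.3056e+5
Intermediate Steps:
n(a) = a + 2*a**2 (n(a) = (a**2 + a**2) + a = 2*a**2 + a = a + 2*a**2)
k(I) = -I + I*(1 + 2*I) (k(I) = I*(1 + 2*I) - I = -I + I*(1 + 2*I))
J(t) = -4*t
130557 + J(k(1/(26 + 1*(4 + 0)))) = 130557 - 8*(1/(26 + 1*(4 + 0)))**2 = 130557 - 8*(1/(26 + 1*4))**2 = 130557 - 8*(1/(26 + 4))**2 = 130557 - 8*(1/30)**2 = 130557 - 8/900 = 130557 - 4*1/450 = 130557 - 2/225 = 29375323/225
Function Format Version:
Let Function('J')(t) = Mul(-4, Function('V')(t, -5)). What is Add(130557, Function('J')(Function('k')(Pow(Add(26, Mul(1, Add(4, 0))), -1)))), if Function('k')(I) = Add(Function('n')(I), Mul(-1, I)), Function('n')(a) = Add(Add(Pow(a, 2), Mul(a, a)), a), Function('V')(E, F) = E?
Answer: Rational(29375323, 225) ≈ 1.3056e+5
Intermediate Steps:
Function('n')(a) = Add(a, Mul(2, Pow(a, 2))) (Function('n')(a) = Add(Add(Pow(a, 2), Pow(a, 2)), a) = Add(Mul(2, Pow(a, 2)), a) = Add(a, Mul(2, Pow(a, 2))))
Function('k')(I) = Add(Mul(-1, I), Mul(I, Add(1, Mul(2, I)))) (Function('k')(I) = Add(Mul(I, Add(1, Mul(2, I))), Mul(-1, I)) = Add(Mul(-1, I), Mul(I, Add(1, Mul(2, I)))))
Function('J')(t) = Mul(-4, t)
Add(130557, Function('J')(Function('k')(Pow(Add(26, Mul(1, Add(4, 0))), -1)))) = Add(130557, Mul(-4, Mul(2, Pow(Pow(Add(26, Mul(1, Add(4, 0))), -1), 2)))) = Add(130557, Mul(-4, Mul(2, Pow(Pow(Add(26, Mul(1, 4)), -1), 2)))) = Add(130557, Mul(-4, Mul(2, Pow(Pow(Add(26, 4), -1), 2)))) = Add(130557, Mul(-4, Mul(2, Pow(Pow(30, -1), 2)))) = Add(130557, Mul(-4, Mul(2, Pow(Rational(1, 30), 2)))) = Add(130557, Mul(-4, Mul(2, Rational(1, 900)))) = Add(130557, Mul(-4, Rational(1, 450))) = Add(130557, Rational(-2, 225)) = Rational(29375323, 225)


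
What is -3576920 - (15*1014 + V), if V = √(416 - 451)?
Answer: -3592130 - I*√35 ≈ -3.5921e+6 - 5.9161*I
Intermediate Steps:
V = I*√35 (V = √(-35) = I*√35 ≈ 5.9161*I)
-3576920 - (15*1014 + V) = -3576920 - (15*1014 + I*√35) = -3576920 - (15210 + I*√35) = -3576920 + (-15210 - I*√35) = -3592130 - I*√35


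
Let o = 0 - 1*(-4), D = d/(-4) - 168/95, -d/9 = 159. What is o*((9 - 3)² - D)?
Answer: -121593/95 ≈ -1279.9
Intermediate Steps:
d = -1431 (d = -9*159 = -1431)
D = 135273/380 (D = -1431/(-4) - 168/95 = -1431*(-¼) - 168*1/95 = 1431/4 - 168/95 = 135273/380 ≈ 355.98)
o = 4 (o = 0 + 4 = 4)
o*((9 - 3)² - D) = 4*((9 - 3)² - 1*135273/380) = 4*(6² - 135273/380) = 4*(36 - 135273/380) = 4*(-121593/380) = -121593/95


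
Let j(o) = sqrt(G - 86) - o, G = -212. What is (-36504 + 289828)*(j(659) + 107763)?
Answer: 27132013696 + 253324*I*sqrt(298) ≈ 2.7132e+10 + 4.373e+6*I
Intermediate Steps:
j(o) = -o + I*sqrt(298) (j(o) = sqrt(-212 - 86) - o = sqrt(-298) - o = I*sqrt(298) - o = -o + I*sqrt(298))
(-36504 + 289828)*(j(659) + 107763) = (-36504 + 289828)*((-1*659 + I*sqrt(298)) + 107763) = 253324*((-659 + I*sqrt(298)) + 107763) = 253324*(107104 + I*sqrt(298)) = 27132013696 + 253324*I*sqrt(298)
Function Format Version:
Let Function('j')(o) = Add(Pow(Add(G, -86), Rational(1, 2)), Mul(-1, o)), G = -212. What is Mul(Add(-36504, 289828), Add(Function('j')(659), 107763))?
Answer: Add(27132013696, Mul(253324, I, Pow(298, Rational(1, 2)))) ≈ Add(2.7132e+10, Mul(4.3730e+6, I))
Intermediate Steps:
Function('j')(o) = Add(Mul(-1, o), Mul(I, Pow(298, Rational(1, 2)))) (Function('j')(o) = Add(Pow(Add(-212, -86), Rational(1, 2)), Mul(-1, o)) = Add(Pow(-298, Rational(1, 2)), Mul(-1, o)) = Add(Mul(I, Pow(298, Rational(1, 2))), Mul(-1, o)) = Add(Mul(-1, o), Mul(I, Pow(298, Rational(1, 2)))))
Mul(Add(-36504, 289828), Add(Function('j')(659), 107763)) = Mul(Add(-36504, 289828), Add(Add(Mul(-1, 659), Mul(I, Pow(298, Rational(1, 2)))), 107763)) = Mul(253324, Add(Add(-659, Mul(I, Pow(298, Rational(1, 2)))), 107763)) = Mul(253324, Add(107104, Mul(I, Pow(298, Rational(1, 2))))) = Add(27132013696, Mul(253324, I, Pow(298, Rational(1, 2))))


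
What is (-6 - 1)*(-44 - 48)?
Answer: 644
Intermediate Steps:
(-6 - 1)*(-44 - 48) = -7*(-92) = 644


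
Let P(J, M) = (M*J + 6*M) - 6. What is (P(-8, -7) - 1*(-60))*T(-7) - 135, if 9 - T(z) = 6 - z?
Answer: -407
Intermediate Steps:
T(z) = 3 + z (T(z) = 9 - (6 - z) = 9 + (-6 + z) = 3 + z)
P(J, M) = -6 + 6*M + J*M (P(J, M) = (J*M + 6*M) - 6 = (6*M + J*M) - 6 = -6 + 6*M + J*M)
(P(-8, -7) - 1*(-60))*T(-7) - 135 = ((-6 + 6*(-7) - 8*(-7)) - 1*(-60))*(3 - 7) - 135 = ((-6 - 42 + 56) + 60)*(-4) - 135 = (8 + 60)*(-4) - 135 = 68*(-4) - 135 = -272 - 135 = -407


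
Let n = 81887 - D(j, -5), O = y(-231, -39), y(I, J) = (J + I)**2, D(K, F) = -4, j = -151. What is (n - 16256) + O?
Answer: 138535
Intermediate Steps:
y(I, J) = (I + J)**2
O = 72900 (O = (-231 - 39)**2 = (-270)**2 = 72900)
n = 81891 (n = 81887 - 1*(-4) = 81887 + 4 = 81891)
(n - 16256) + O = (81891 - 16256) + 72900 = 65635 + 72900 = 138535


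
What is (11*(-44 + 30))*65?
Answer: -10010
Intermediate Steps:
(11*(-44 + 30))*65 = (11*(-14))*65 = -154*65 = -10010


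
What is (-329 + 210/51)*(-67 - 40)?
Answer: 590961/17 ≈ 34762.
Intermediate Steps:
(-329 + 210/51)*(-67 - 40) = (-329 + 210*(1/51))*(-107) = (-329 + 70/17)*(-107) = -5523/17*(-107) = 590961/17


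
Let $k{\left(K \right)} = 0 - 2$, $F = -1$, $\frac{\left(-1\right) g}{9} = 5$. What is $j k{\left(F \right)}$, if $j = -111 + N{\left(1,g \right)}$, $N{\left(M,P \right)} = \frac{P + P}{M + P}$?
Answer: $\frac{2397}{11} \approx 217.91$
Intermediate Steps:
$g = -45$ ($g = \left(-9\right) 5 = -45$)
$N{\left(M,P \right)} = \frac{2 P}{M + P}$
$j = - \frac{2397}{22}$ ($j = -111 + 2 \left(-45\right) \frac{1}{1 - 45} = -111 + 2 \left(-45\right) \frac{1}{-44} = -111 + 2 \left(-45\right) \left(- \frac{1}{44}\right) = -111 + \frac{45}{22} = - \frac{2397}{22} \approx -108.95$)
$k{\left(K \right)} = -2$
$j k{\left(F \right)} = \left(- \frac{2397}{22}\right) \left(-2\right) = \frac{2397}{11}$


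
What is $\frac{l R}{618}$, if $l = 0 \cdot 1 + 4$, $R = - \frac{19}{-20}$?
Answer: $\frac{19}{3090} \approx 0.0061489$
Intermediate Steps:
$R = \frac{19}{20}$ ($R = \left(-19\right) \left(- \frac{1}{20}\right) = \frac{19}{20} \approx 0.95$)
$l = 4$ ($l = 0 + 4 = 4$)
$\frac{l R}{618} = \frac{4 \cdot \frac{19}{20}}{618} = \frac{19}{5} \cdot \frac{1}{618} = \frac{19}{3090}$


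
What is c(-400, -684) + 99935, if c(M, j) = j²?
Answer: 567791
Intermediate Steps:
c(-400, -684) + 99935 = (-684)² + 99935 = 467856 + 99935 = 567791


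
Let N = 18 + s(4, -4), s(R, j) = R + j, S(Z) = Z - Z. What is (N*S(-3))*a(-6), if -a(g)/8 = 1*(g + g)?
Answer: 0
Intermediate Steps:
S(Z) = 0
a(g) = -16*g (a(g) = -8*(g + g) = -8*2*g = -16*g)
N = 18 (N = 18 + (4 - 4) = 18 + 0 = 18)
(N*S(-3))*a(-6) = (18*0)*(-16*(-6)) = 0*96 = 0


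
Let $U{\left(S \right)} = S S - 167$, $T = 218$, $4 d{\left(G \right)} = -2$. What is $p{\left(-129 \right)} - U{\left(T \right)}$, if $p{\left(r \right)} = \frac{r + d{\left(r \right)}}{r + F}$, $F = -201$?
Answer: $- \frac{31255361}{660} \approx -47357.0$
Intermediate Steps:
$d{\left(G \right)} = - \frac{1}{2}$ ($d{\left(G \right)} = \frac{1}{4} \left(-2\right) = - \frac{1}{2}$)
$p{\left(r \right)} = \frac{- \frac{1}{2} + r}{-201 + r}$ ($p{\left(r \right)} = \frac{r - \frac{1}{2}}{r - 201} = \frac{- \frac{1}{2} + r}{-201 + r}$)
$U{\left(S \right)} = -167 + S^{2}$ ($U{\left(S \right)} = S^{2} - 167 = -167 + S^{2}$)
$p{\left(-129 \right)} - U{\left(T \right)} = \frac{- \frac{1}{2} - 129}{-201 - 129} - \left(-167 + 218^{2}\right) = \frac{1}{-330} \left(- \frac{259}{2}\right) - \left(-167 + 47524\right) = \left(- \frac{1}{330}\right) \left(- \frac{259}{2}\right) - 47357 = \frac{259}{660} - 47357 = - \frac{31255361}{660}$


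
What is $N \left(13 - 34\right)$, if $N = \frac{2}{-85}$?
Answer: $\frac{42}{85} \approx 0.49412$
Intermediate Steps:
$N = - \frac{2}{85}$ ($N = 2 \left(- \frac{1}{85}\right) = - \frac{2}{85} \approx -0.023529$)
$N \left(13 - 34\right) = - \frac{2 \left(13 - 34\right)}{85} = \left(- \frac{2}{85}\right) \left(-21\right) = \frac{42}{85}$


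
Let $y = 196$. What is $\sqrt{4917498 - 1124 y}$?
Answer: $\sqrt{4697194} \approx 2167.3$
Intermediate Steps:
$\sqrt{4917498 - 1124 y} = \sqrt{4917498 - 220304} = \sqrt{4697194}$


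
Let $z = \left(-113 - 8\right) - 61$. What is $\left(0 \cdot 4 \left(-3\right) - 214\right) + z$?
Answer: $-396$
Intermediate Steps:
$z = -182$ ($z = -121 - 61 = -182$)
$\left(0 \cdot 4 \left(-3\right) - 214\right) + z = \left(0 \cdot 4 \left(-3\right) - 214\right) - 182 = \left(0 \left(-3\right) - 214\right) - 182 = \left(0 - 214\right) - 182 = -214 - 182 = -396$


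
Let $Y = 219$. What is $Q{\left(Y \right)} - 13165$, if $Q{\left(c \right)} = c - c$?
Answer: $-13165$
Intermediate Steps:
$Q{\left(c \right)} = 0$
$Q{\left(Y \right)} - 13165 = 0 - 13165 = -13165$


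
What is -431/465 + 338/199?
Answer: 71401/92535 ≈ 0.77161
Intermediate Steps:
-431/465 + 338/199 = 71401/92535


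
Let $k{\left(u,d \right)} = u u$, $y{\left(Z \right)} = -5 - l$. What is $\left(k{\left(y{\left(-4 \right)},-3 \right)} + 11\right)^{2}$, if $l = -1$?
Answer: $729$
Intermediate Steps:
$y{\left(Z \right)} = -4$ ($y{\left(Z \right)} = -5 - -1 = -5 + 1 = -4$)
$k{\left(u,d \right)} = u^{2}$
$\left(k{\left(y{\left(-4 \right)},-3 \right)} + 11\right)^{2} = \left(\left(-4\right)^{2} + 11\right)^{2} = \left(16 + 11\right)^{2} = 27^{2} = 729$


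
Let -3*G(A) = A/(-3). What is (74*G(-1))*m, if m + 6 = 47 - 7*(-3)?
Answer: -4588/9 ≈ -509.78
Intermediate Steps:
m = 62 (m = -6 + (47 - 7*(-3)) = -6 + (47 + 21) = -6 + 68 = 62)
G(A) = A/9 (G(A) = -A/(3*(-3)) = -A*(-1)/(3*3) = -(-1)*A/9 = A/9)
(74*G(-1))*m = (74*((⅑)*(-1)))*62 = (74*(-⅑))*62 = -74/9*62 = -4588/9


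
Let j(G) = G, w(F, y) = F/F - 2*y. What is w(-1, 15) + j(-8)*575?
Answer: -4629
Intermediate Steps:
w(F, y) = 1 - 2*y
w(-1, 15) + j(-8)*575 = (1 - 2*15) - 8*575 = (1 - 30) - 4600 = -29 - 4600 = -4629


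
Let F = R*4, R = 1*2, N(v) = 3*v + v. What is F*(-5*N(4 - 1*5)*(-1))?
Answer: -160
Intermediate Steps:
N(v) = 4*v
R = 2
F = 8 (F = 2*4 = 8)
F*(-5*N(4 - 1*5)*(-1)) = 8*(-20*(4 - 1*5)*(-1)) = 8*(-20*(4 - 5)*(-1)) = 8*(-20*(-1)*(-1)) = 8*(-5*(-4)*(-1)) = 8*(20*(-1)) = 8*(-20) = -160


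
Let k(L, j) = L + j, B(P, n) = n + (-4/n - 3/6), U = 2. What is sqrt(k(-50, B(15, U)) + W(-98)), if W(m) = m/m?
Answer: 3*I*sqrt(22)/2 ≈ 7.0356*I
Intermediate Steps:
B(P, n) = -1/2 + n - 4/n (B(P, n) = n + (-4/n - 3*1/6) = n + (-4/n - 1/2) = n + (-1/2 - 4/n) = -1/2 + n - 4/n)
W(m) = 1
sqrt(k(-50, B(15, U)) + W(-98)) = sqrt((-50 + (-1/2 + 2 - 4/2)) + 1) = sqrt((-50 + (-1/2 + 2 - 4*1/2)) + 1) = sqrt((-50 + (-1/2 + 2 - 2)) + 1) = sqrt((-50 - 1/2) + 1) = sqrt(-101/2 + 1) = sqrt(-99/2) = 3*I*sqrt(22)/2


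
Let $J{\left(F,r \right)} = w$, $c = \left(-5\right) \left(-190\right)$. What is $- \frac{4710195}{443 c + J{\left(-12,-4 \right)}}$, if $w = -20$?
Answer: $- \frac{942039}{84166} \approx -11.193$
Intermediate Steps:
$c = 950$
$J{\left(F,r \right)} = -20$
$- \frac{4710195}{443 c + J{\left(-12,-4 \right)}} = - \frac{4710195}{443 \cdot 950 - 20} = - \frac{4710195}{420850 - 20} = - \frac{4710195}{420830} = \left(-4710195\right) \frac{1}{420830} = - \frac{942039}{84166}$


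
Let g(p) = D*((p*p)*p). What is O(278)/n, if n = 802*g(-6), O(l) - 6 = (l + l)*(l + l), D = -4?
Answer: 154571/346464 ≈ 0.44614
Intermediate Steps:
O(l) = 6 + 4*l² (O(l) = 6 + (l + l)*(l + l) = 6 + (2*l)*(2*l) = 6 + 4*l²)
g(p) = -4*p³ (g(p) = -4*p*p*p = -4*p²*p = -4*p³)
n = 692928 (n = 802*(-4*(-6)³) = 802*(-4*(-216)) = 802*864 = 692928)
O(278)/n = (6 + 4*278²)/692928 = (6 + 4*77284)*(1/692928) = (6 + 309136)*(1/692928) = 309142*(1/692928) = 154571/346464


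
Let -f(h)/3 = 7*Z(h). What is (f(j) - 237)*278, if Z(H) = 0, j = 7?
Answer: -65886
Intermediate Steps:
f(h) = 0 (f(h) = -21*0 = -3*0 = 0)
(f(j) - 237)*278 = (0 - 237)*278 = -237*278 = -65886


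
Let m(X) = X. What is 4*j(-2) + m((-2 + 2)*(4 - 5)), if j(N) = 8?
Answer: 32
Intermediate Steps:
4*j(-2) + m((-2 + 2)*(4 - 5)) = 4*8 + (-2 + 2)*(4 - 5) = 32 + 0*(-1) = 32 + 0 = 32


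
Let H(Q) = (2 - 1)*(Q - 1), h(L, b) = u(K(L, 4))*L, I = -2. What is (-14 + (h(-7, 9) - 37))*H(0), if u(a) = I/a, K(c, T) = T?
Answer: 95/2 ≈ 47.500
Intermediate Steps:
u(a) = -2/a
h(L, b) = -L/2 (h(L, b) = (-2/4)*L = (-2*1/4)*L = -L/2)
H(Q) = -1 + Q (H(Q) = 1*(-1 + Q) = -1 + Q)
(-14 + (h(-7, 9) - 37))*H(0) = (-14 + (-1/2*(-7) - 37))*(-1 + 0) = (-14 + (7/2 - 37))*(-1) = (-14 - 67/2)*(-1) = -95/2*(-1) = 95/2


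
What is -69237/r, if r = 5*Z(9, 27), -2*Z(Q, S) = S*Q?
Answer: 15386/135 ≈ 113.97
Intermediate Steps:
Z(Q, S) = -Q*S/2 (Z(Q, S) = -S*Q/2 = -Q*S/2)
r = -1215/2 (r = 5*(-½*9*27) = 5*(-243/2) = -1215/2 ≈ -607.50)
-69237/r = -69237/(-1215/2) = -69237*(-2/1215) = 15386/135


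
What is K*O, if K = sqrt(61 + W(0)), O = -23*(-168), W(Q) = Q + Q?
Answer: 3864*sqrt(61) ≈ 30179.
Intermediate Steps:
W(Q) = 2*Q
O = 3864
K = sqrt(61) (K = sqrt(61 + 2*0) = sqrt(61 + 0) = sqrt(61) ≈ 7.8102)
K*O = sqrt(61)*3864 = 3864*sqrt(61)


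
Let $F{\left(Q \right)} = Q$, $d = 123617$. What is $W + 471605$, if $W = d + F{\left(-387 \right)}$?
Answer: $594835$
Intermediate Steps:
$W = 123230$ ($W = 123617 - 387 = 123230$)
$W + 471605 = 123230 + 471605 = 594835$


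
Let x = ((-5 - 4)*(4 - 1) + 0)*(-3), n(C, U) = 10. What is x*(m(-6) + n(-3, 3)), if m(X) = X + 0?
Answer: 324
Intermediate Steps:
m(X) = X
x = 81 (x = (-9*3 + 0)*(-3) = (-27 + 0)*(-3) = -27*(-3) = 81)
x*(m(-6) + n(-3, 3)) = 81*(-6 + 10) = 81*4 = 324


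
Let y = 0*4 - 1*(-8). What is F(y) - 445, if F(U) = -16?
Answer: -461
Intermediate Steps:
y = 8 (y = 0 + 8 = 8)
F(y) - 445 = -16 - 445 = -461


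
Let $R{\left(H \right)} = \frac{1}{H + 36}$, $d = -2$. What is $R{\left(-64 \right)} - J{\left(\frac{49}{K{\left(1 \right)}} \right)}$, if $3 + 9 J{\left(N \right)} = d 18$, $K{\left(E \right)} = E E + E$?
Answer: $\frac{361}{84} \approx 4.2976$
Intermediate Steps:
$R{\left(H \right)} = \frac{1}{36 + H}$
$K{\left(E \right)} = E + E^{2}$ ($K{\left(E \right)} = E^{2} + E = E + E^{2}$)
$J{\left(N \right)} = - \frac{13}{3}$ ($J{\left(N \right)} = - \frac{1}{3} + \frac{\left(-2\right) 18}{9} = - \frac{1}{3} + \frac{1}{9} \left(-36\right) = - \frac{1}{3} - 4 = - \frac{13}{3}$)
$R{\left(-64 \right)} - J{\left(\frac{49}{K{\left(1 \right)}} \right)} = \frac{1}{36 - 64} - - \frac{13}{3} = \frac{1}{-28} + \frac{13}{3} = - \frac{1}{28} + \frac{13}{3} = \frac{361}{84}$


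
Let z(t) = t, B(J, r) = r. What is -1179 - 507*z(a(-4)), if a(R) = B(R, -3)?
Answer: 342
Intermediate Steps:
a(R) = -3
-1179 - 507*z(a(-4)) = -1179 - 507*(-3) = -1179 + 1521 = 342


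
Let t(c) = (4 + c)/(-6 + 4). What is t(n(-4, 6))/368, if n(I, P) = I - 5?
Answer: 5/736 ≈ 0.0067935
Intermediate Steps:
n(I, P) = -5 + I
t(c) = -2 - c/2 (t(c) = (4 + c)/(-2) = (4 + c)*(-½) = -2 - c/2)
t(n(-4, 6))/368 = (-2 - (-5 - 4)/2)/368 = (-2 - ½*(-9))*(1/368) = (-2 + 9/2)*(1/368) = (5/2)*(1/368) = 5/736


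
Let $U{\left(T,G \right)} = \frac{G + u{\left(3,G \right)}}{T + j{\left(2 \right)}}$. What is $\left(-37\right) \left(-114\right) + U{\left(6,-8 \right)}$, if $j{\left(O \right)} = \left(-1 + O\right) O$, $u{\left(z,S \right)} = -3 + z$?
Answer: $4217$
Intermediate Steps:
$j{\left(O \right)} = O \left(-1 + O\right)$
$U{\left(T,G \right)} = \frac{G}{2 + T}$ ($U{\left(T,G \right)} = \frac{G + \left(-3 + 3\right)}{T + 2 \left(-1 + 2\right)} = \frac{G + 0}{T + 2 \cdot 1} = \frac{G}{T + 2} = \frac{G}{2 + T}$)
$\left(-37\right) \left(-114\right) + U{\left(6,-8 \right)} = \left(-37\right) \left(-114\right) - \frac{8}{2 + 6} = 4218 - \frac{8}{8} = 4218 - 1 = 4217$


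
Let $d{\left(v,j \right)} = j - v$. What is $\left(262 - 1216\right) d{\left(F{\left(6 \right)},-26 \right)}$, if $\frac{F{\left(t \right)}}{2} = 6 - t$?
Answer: $24804$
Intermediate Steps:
$F{\left(t \right)} = 12 - 2 t$ ($F{\left(t \right)} = 2 \left(6 - t\right) = 12 - 2 t$)
$\left(262 - 1216\right) d{\left(F{\left(6 \right)},-26 \right)} = \left(262 - 1216\right) \left(-26 - \left(12 - 12\right)\right) = - 954 \left(-26 - \left(12 - 12\right)\right) = - 954 \left(-26 - 0\right) = - 954 \left(-26 + 0\right) = \left(-954\right) \left(-26\right) = 24804$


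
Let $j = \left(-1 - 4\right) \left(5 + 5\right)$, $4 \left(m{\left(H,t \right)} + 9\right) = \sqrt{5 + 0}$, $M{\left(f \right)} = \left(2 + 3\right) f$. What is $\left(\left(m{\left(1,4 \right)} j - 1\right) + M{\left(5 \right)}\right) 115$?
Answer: $54510 - \frac{2875 \sqrt{5}}{2} \approx 51296.0$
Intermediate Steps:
$M{\left(f \right)} = 5 f$
$m{\left(H,t \right)} = -9 + \frac{\sqrt{5}}{4}$ ($m{\left(H,t \right)} = -9 + \frac{\sqrt{5 + 0}}{4} = -9 + \frac{\sqrt{5}}{4}$)
$j = -50$ ($j = \left(-5\right) 10 = -50$)
$\left(\left(m{\left(1,4 \right)} j - 1\right) + M{\left(5 \right)}\right) 115 = \left(\left(\left(-9 + \frac{\sqrt{5}}{4}\right) \left(-50\right) - 1\right) + 5 \cdot 5\right) 115 = \left(\left(\left(450 - \frac{25 \sqrt{5}}{2}\right) - 1\right) + 25\right) 115 = \left(\left(449 - \frac{25 \sqrt{5}}{2}\right) + 25\right) 115 = \left(474 - \frac{25 \sqrt{5}}{2}\right) 115 = 54510 - \frac{2875 \sqrt{5}}{2}$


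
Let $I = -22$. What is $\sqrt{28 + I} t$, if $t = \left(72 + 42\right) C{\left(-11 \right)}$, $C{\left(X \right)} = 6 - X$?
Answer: $1938 \sqrt{6} \approx 4747.1$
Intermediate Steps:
$t = 1938$ ($t = \left(72 + 42\right) \left(6 - -11\right) = 114 \left(6 + 11\right) = 114 \cdot 17 = 1938$)
$\sqrt{28 + I} t = \sqrt{28 - 22} \cdot 1938 = \sqrt{6} \cdot 1938 = 1938 \sqrt{6}$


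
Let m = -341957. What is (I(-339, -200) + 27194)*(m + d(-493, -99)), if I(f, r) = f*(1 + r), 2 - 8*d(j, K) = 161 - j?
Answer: -64751308435/2 ≈ -3.2376e+10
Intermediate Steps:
d(j, K) = -159/8 + j/8 (d(j, K) = ¼ - (161 - j)/8 = ¼ + (-161/8 + j/8) = -159/8 + j/8)
(I(-339, -200) + 27194)*(m + d(-493, -99)) = (-339*(1 - 200) + 27194)*(-341957 + (-159/8 + (⅛)*(-493))) = (-339*(-199) + 27194)*(-341957 + (-159/8 - 493/8)) = (67461 + 27194)*(-341957 - 163/2) = 94655*(-684077/2) = -64751308435/2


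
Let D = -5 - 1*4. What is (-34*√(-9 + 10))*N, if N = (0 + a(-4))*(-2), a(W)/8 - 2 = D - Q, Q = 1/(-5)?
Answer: -18496/5 ≈ -3699.2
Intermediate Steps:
D = -9 (D = -5 - 4 = -9)
Q = -⅕ ≈ -0.20000
a(W) = -272/5 (a(W) = 16 + 8*(-9 - 1*(-⅕)) = 16 + 8*(-9 + ⅕) = 16 + 8*(-44/5) = 16 - 352/5 = -272/5)
N = 544/5 (N = (0 - 272/5)*(-2) = -272/5*(-2) = 544/5 ≈ 108.80)
(-34*√(-9 + 10))*N = -34*√(-9 + 10)*(544/5) = -34*√1*(544/5) = -34*1*(544/5) = -34*544/5 = -18496/5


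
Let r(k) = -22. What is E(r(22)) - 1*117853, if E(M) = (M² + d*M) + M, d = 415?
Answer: -126521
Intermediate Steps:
E(M) = M² + 416*M (E(M) = (M² + 415*M) + M = M² + 416*M)
E(r(22)) - 1*117853 = -22*(416 - 22) - 1*117853 = -22*394 - 117853 = -8668 - 117853 = -126521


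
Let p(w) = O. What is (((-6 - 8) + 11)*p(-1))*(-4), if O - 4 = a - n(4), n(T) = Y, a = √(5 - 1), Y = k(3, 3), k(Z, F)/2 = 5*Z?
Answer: -288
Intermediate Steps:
k(Z, F) = 10*Z (k(Z, F) = 2*(5*Z) = 10*Z)
Y = 30 (Y = 10*3 = 30)
a = 2 (a = √4 = 2)
n(T) = 30
O = -24 (O = 4 + (2 - 1*30) = 4 + (2 - 30) = 4 - 28 = -24)
p(w) = -24
(((-6 - 8) + 11)*p(-1))*(-4) = (((-6 - 8) + 11)*(-24))*(-4) = ((-14 + 11)*(-24))*(-4) = -3*(-24)*(-4) = 72*(-4) = -288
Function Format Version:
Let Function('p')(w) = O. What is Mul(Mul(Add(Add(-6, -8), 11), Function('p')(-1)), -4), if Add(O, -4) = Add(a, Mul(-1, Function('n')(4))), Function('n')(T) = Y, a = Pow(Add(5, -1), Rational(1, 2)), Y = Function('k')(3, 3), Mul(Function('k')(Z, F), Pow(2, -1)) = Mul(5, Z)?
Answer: -288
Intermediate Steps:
Function('k')(Z, F) = Mul(10, Z) (Function('k')(Z, F) = Mul(2, Mul(5, Z)) = Mul(10, Z))
Y = 30 (Y = Mul(10, 3) = 30)
a = 2 (a = Pow(4, Rational(1, 2)) = 2)
Function('n')(T) = 30
O = -24 (O = Add(4, Add(2, Mul(-1, 30))) = Add(4, Add(2, -30)) = Add(4, -28) = -24)
Function('p')(w) = -24
Mul(Mul(Add(Add(-6, -8), 11), Function('p')(-1)), -4) = Mul(Mul(Add(Add(-6, -8), 11), -24), -4) = Mul(Mul(Add(-14, 11), -24), -4) = Mul(Mul(-3, -24), -4) = Mul(72, -4) = -288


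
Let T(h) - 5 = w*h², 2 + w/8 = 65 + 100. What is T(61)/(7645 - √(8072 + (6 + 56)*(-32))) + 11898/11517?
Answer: 142639419840437/224350918143 + 9704378*√1522/58439937 ≈ 642.27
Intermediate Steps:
w = 1304 (w = -16 + 8*(65 + 100) = -16 + 8*165 = -16 + 1320 = 1304)
T(h) = 5 + 1304*h²
T(61)/(7645 - √(8072 + (6 + 56)*(-32))) + 11898/11517 = (5 + 1304*61²)/(7645 - √(8072 + (6 + 56)*(-32))) + 11898/11517 = (5 + 1304*3721)/(7645 - √(8072 + 62*(-32))) + 11898*(1/11517) = (5 + 4852184)/(7645 - √(8072 - 1984)) + 3966/3839 = 4852189/(7645 - √6088) + 3966/3839 = 4852189/(7645 - 2*√1522) + 3966/3839 = 3966/3839 + 4852189/(7645 - 2*√1522)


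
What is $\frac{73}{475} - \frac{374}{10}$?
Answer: $- \frac{17692}{475} \approx -37.246$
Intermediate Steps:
$\frac{73}{475} - \frac{374}{10} = 73 \cdot \frac{1}{475} - \frac{187}{5} = \frac{73}{475} - \frac{187}{5} = - \frac{17692}{475}$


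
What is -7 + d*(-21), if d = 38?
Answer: -805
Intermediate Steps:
-7 + d*(-21) = -7 + 38*(-21) = -7 - 798 = -805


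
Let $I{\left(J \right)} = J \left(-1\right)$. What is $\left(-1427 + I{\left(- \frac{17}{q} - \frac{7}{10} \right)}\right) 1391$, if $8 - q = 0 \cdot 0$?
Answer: $- \frac{79241097}{40} \approx -1.981 \cdot 10^{6}$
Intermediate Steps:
$q = 8$ ($q = 8 - 0 \cdot 0 = 8 - 0 = 8 + 0 = 8$)
$I{\left(J \right)} = - J$
$\left(-1427 + I{\left(- \frac{17}{q} - \frac{7}{10} \right)}\right) 1391 = \left(-1427 - \left(- \frac{17}{8} - \frac{7}{10}\right)\right) 1391 = \left(-1427 - - \frac{113}{40}\right) 1391 = \left(-1427 + \frac{113}{40}\right) 1391 = \left(- \frac{56967}{40}\right) 1391 = - \frac{79241097}{40}$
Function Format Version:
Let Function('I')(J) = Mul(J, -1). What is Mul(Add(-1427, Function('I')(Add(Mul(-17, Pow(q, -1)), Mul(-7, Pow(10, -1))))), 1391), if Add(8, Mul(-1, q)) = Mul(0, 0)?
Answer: Rational(-79241097, 40) ≈ -1.9810e+6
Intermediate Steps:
q = 8 (q = Add(8, Mul(-1, Mul(0, 0))) = Add(8, Mul(-1, 0)) = Add(8, 0) = 8)
Function('I')(J) = Mul(-1, J)
Mul(Add(-1427, Function('I')(Add(Mul(-17, Pow(q, -1)), Mul(-7, Pow(10, -1))))), 1391) = Mul(Add(-1427, Mul(-1, Add(Mul(-17, Pow(8, -1)), Mul(-7, Pow(10, -1))))), 1391) = Mul(Add(-1427, Mul(-1, Add(Mul(-17, Rational(1, 8)), Mul(-7, Rational(1, 10))))), 1391) = Mul(Add(-1427, Mul(-1, Add(Rational(-17, 8), Rational(-7, 10)))), 1391) = Mul(Add(-1427, Mul(-1, Rational(-113, 40))), 1391) = Mul(Add(-1427, Rational(113, 40)), 1391) = Mul(Rational(-56967, 40), 1391) = Rational(-79241097, 40)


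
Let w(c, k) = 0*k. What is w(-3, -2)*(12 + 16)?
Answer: 0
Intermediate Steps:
w(c, k) = 0
w(-3, -2)*(12 + 16) = 0*(12 + 16) = 0*28 = 0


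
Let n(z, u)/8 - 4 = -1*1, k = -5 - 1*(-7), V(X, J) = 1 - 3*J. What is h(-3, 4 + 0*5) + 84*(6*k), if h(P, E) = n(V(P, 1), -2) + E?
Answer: 1036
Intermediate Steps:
k = 2 (k = -5 + 7 = 2)
n(z, u) = 24 (n(z, u) = 32 + 8*(-1*1) = 32 + 8*(-1) = 32 - 8 = 24)
h(P, E) = 24 + E
h(-3, 4 + 0*5) + 84*(6*k) = (24 + (4 + 0*5)) + 84*(6*2) = (24 + (4 + 0)) + 84*12 = (24 + 4) + 1008 = 28 + 1008 = 1036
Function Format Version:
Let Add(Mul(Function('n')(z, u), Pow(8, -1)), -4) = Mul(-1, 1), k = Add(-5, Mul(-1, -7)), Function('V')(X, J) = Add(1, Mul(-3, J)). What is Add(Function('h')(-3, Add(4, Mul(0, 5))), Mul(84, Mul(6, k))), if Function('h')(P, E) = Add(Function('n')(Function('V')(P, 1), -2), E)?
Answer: 1036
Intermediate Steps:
k = 2 (k = Add(-5, 7) = 2)
Function('n')(z, u) = 24 (Function('n')(z, u) = Add(32, Mul(8, Mul(-1, 1))) = Add(32, Mul(8, -1)) = Add(32, -8) = 24)
Function('h')(P, E) = Add(24, E)
Add(Function('h')(-3, Add(4, Mul(0, 5))), Mul(84, Mul(6, k))) = Add(Add(24, Add(4, Mul(0, 5))), Mul(84, Mul(6, 2))) = Add(Add(24, Add(4, 0)), Mul(84, 12)) = Add(Add(24, 4), 1008) = Add(28, 1008) = 1036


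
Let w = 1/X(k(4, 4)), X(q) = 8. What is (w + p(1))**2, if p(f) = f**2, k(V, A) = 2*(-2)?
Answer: 81/64 ≈ 1.2656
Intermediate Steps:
k(V, A) = -4
w = 1/8 ≈ 0.12500
(w + p(1))**2 = (1/8 + 1**2)**2 = (1/8 + 1)**2 = (9/8)**2 = 81/64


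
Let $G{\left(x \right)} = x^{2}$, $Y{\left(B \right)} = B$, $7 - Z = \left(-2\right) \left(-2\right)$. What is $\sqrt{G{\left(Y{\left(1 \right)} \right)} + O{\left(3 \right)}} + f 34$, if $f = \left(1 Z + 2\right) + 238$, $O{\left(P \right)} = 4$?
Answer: $8262 + \sqrt{5} \approx 8264.2$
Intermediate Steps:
$Z = 3$ ($Z = 7 - \left(-2\right) \left(-2\right) = 7 - 4 = 3$)
$f = 243$ ($f = \left(1 \cdot 3 + 2\right) + 238 = \left(3 + 2\right) + 238 = 5 + 238 = 243$)
$\sqrt{G{\left(Y{\left(1 \right)} \right)} + O{\left(3 \right)}} + f 34 = \sqrt{1^{2} + 4} + 243 \cdot 34 = \sqrt{1 + 4} + 8262 = \sqrt{5} + 8262 = 8262 + \sqrt{5}$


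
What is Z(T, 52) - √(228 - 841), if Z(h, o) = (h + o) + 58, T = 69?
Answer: 179 - I*√613 ≈ 179.0 - 24.759*I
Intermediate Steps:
Z(h, o) = 58 + h + o
Z(T, 52) - √(228 - 841) = (58 + 69 + 52) - √(228 - 841) = 179 - √(-613) = 179 - I*√613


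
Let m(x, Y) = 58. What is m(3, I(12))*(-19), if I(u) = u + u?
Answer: -1102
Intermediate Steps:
I(u) = 2*u
m(3, I(12))*(-19) = 58*(-19) = -1102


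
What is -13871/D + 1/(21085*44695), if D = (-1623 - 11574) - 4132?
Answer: 1005534479358/1256211301975 ≈ 0.80045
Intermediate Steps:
D = -17329 (D = -13197 - 4132 = -17329)
-13871/D + 1/(21085*44695) = -13871/(-17329) + 1/(21085*44695) = -13871*(-1/17329) + (1/21085)*(1/44695) = 1067/1333 + 1/942394075 = 1005534479358/1256211301975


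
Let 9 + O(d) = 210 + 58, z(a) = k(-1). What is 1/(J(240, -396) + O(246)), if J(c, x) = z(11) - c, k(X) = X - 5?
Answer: 1/13 ≈ 0.076923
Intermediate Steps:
k(X) = -5 + X
z(a) = -6 (z(a) = -5 - 1 = -6)
J(c, x) = -6 - c
O(d) = 259 (O(d) = -9 + (210 + 58) = -9 + 268 = 259)
1/(J(240, -396) + O(246)) = 1/((-6 - 1*240) + 259) = 1/((-6 - 240) + 259) = 1/(-246 + 259) = 1/13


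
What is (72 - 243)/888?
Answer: -57/296 ≈ -0.19257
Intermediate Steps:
(72 - 243)/888 = -171*1/888 = -57/296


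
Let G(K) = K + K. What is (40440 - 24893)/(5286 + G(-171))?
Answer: 15547/4944 ≈ 3.1446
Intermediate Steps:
G(K) = 2*K
(40440 - 24893)/(5286 + G(-171)) = (40440 - 24893)/(5286 + 2*(-171)) = 15547/(5286 - 342) = 15547/4944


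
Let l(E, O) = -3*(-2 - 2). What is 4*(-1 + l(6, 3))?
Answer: 44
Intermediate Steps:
l(E, O) = 12 (l(E, O) = -3*(-4) = 12)
4*(-1 + l(6, 3)) = 4*(-1 + 12) = 4*11 = 44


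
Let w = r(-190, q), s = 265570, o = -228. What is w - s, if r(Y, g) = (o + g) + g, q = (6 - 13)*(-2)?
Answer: -265770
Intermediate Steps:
q = 14 (q = -7*(-2) = 14)
r(Y, g) = -228 + 2*g (r(Y, g) = (-228 + g) + g = -228 + 2*g)
w = -200 (w = -228 + 2*14 = -228 + 28 = -200)
w - s = -200 - 1*265570 = -200 - 265570 = -265770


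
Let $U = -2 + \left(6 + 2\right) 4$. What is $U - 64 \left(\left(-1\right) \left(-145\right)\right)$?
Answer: $-9250$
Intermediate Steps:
$U = 30$ ($U = -2 + 8 \cdot 4 = -2 + 32 = 30$)
$U - 64 \left(\left(-1\right) \left(-145\right)\right) = 30 - 64 \left(\left(-1\right) \left(-145\right)\right) = 30 - 9280 = -9250$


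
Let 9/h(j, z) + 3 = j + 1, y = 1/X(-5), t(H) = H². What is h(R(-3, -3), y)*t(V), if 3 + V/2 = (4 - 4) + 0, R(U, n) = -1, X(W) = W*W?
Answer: -108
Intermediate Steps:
X(W) = W²
V = -6 (V = -6 + 2*((4 - 4) + 0) = -6 + 2*(0 + 0) = -6 + 2*0 = -6 + 0 = -6)
y = 1/25 (y = 1/((-5)²) = 1/25 ≈ 0.040000)
h(j, z) = 9/(-2 + j) (h(j, z) = 9/(-3 + (j + 1)) = 9/(-3 + (1 + j)) = 9/(-2 + j))
h(R(-3, -3), y)*t(V) = (9/(-2 - 1))*(-6)² = (9/(-3))*36 = (9*(-⅓))*36 = -3*36 = -108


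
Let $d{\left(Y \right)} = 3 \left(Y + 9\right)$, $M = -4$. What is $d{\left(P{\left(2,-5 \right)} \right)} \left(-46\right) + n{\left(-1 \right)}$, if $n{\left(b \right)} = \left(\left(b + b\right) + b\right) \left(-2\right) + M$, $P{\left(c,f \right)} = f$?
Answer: $-550$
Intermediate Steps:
$d{\left(Y \right)} = 27 + 3 Y$ ($d{\left(Y \right)} = 3 \left(9 + Y\right) = 27 + 3 Y$)
$n{\left(b \right)} = -4 - 6 b$ ($n{\left(b \right)} = \left(\left(b + b\right) + b\right) \left(-2\right) - 4 = \left(2 b + b\right) \left(-2\right) - 4 = 3 b \left(-2\right) - 4 = - 6 b - 4 = -4 - 6 b$)
$d{\left(P{\left(2,-5 \right)} \right)} \left(-46\right) + n{\left(-1 \right)} = \left(27 + 3 \left(-5\right)\right) \left(-46\right) - -2 = \left(27 - 15\right) \left(-46\right) + \left(-4 + 6\right) = 12 \left(-46\right) + 2 = -552 + 2 = -550$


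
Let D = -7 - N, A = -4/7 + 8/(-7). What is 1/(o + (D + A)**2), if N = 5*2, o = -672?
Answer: -49/15767 ≈ -0.0031078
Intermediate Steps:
N = 10
A = -12/7 (A = -4*1/7 + 8*(-1/7) = -4/7 - 8/7 = -12/7 ≈ -1.7143)
D = -17 (D = -7 - 1*10 = -7 - 10 = -17)
1/(o + (D + A)**2) = 1/(-672 + (-17 - 12/7)**2) = 1/(-672 + (-131/7)**2) = 1/(-672 + 17161/49) = 1/(-15767/49) = -49/15767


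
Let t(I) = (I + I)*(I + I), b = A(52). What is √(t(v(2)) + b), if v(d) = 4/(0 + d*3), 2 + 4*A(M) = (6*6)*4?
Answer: √1342/6 ≈ 6.1056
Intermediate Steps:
A(M) = 71/2 (A(M) = -½ + ((6*6)*4)/4 = -½ + (36*4)/4 = -½ + (¼)*144 = -½ + 36 = 71/2)
v(d) = 4/(3*d) (v(d) = 4/(0 + 3*d) = 4/((3*d)) = 4*(1/(3*d)) = 4/(3*d))
b = 71/2 ≈ 35.500
t(I) = 4*I² (t(I) = (2*I)*(2*I) = 4*I²)
√(t(v(2)) + b) = √(4*((4/3)/2)² + 71/2) = √(4*((4/3)*(½))² + 71/2) = √(4*(⅔)² + 71/2) = √(4*(4/9) + 71/2) = √(16/9 + 71/2) = √(671/18) = √1342/6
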